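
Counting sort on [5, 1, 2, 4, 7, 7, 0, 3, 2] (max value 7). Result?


Count array: [1, 1, 2, 1, 1, 1, 0, 2]
Reconstruct: [0, 1, 2, 2, 3, 4, 5, 7, 7]


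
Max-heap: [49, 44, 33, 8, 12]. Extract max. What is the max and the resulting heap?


Max = 49
Replace root with last, heapify down
Resulting heap: [44, 12, 33, 8]


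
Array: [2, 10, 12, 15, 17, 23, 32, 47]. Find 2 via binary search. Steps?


Search for 2:
[0,7] mid=3 arr[3]=15
[0,2] mid=1 arr[1]=10
[0,0] mid=0 arr[0]=2
Total: 3 comparisons


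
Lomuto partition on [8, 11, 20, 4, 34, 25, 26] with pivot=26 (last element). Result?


Elements <= 26 go left of pivot.
Result: [8, 11, 20, 4, 25, 26, 34], pivot at index 5


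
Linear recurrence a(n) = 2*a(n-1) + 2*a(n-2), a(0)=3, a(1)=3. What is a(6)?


Build bottom-up:
...a(4)=84, a(5)=228, a(6)=2*228+2*84=624


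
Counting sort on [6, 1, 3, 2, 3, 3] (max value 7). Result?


Count array: [0, 1, 1, 3, 0, 0, 1, 0]
Reconstruct: [1, 2, 3, 3, 3, 6]


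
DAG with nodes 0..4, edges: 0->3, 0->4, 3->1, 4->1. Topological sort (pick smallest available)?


Kahn's algorithm, process smallest node first
Order: [0, 2, 3, 4, 1]


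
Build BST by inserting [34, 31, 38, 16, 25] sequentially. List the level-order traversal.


Root = 34; build tree by BST insertion.
Level-Order traversal: [34, 31, 38, 16, 25]


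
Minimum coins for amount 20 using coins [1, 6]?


dp[0]=0; dp[i]=1+min(dp[i-c] for c in coins)
...dp[15]=5, dp[16]=6, dp[17]=7, dp[18]=3, dp[19]=4, dp[20]=5
Minimum coins for 20 = 5


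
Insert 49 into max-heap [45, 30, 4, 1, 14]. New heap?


Append 49: [45, 30, 4, 1, 14, 49]
Bubble up: swap idx 5(49) with idx 2(4); swap idx 2(49) with idx 0(45)
Result: [49, 30, 45, 1, 14, 4]


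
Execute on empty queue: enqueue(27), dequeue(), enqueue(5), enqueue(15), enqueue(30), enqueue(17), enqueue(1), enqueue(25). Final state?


enqueue(27) -> [27]
dequeue() returns 27 -> []
enqueue(5) -> [5]
enqueue(15) -> [5, 15]
enqueue(30) -> [5, 15, 30]
enqueue(17) -> [5, 15, 30, 17]
enqueue(1) -> [5, 15, 30, 17, 1]
enqueue(25) -> [5, 15, 30, 17, 1, 25]
Final queue (front to back): [5, 15, 30, 17, 1, 25]


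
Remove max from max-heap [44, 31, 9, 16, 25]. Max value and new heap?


Max = 44
Replace root with last, heapify down
Resulting heap: [31, 25, 9, 16]


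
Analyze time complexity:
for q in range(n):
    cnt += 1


Per nesting level: O(n) = O(n)
Complexity: O(n)


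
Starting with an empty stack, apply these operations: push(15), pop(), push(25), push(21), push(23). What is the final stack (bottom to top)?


push(15) -> [15]
pop() returns 15 -> []
push(25) -> [25]
push(21) -> [25, 21]
push(23) -> [25, 21, 23]
Final stack (bottom to top): [25, 21, 23]


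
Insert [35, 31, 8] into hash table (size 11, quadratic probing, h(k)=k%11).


Insertions: 35->slot 2; 31->slot 9; 8->slot 8
Table: [None, None, 35, None, None, None, None, None, 8, 31, None]


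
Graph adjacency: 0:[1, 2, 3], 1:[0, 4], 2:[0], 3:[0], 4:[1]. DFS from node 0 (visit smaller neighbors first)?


DFS stack-based: start with [0]
Visit order: [0, 1, 4, 2, 3]


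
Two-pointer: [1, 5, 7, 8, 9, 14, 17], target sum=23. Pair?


Two pointers: lo=0, hi=6
Found pair: (9, 14) summing to 23


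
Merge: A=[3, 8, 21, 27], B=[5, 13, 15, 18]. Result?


Compare heads, take smaller each step.
Merged: [3, 5, 8, 13, 15, 18, 21, 27]


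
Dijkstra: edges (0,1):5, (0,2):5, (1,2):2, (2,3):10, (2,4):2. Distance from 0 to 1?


Dijkstra from 0:
Distances: {0: 0, 1: 5, 2: 5, 3: 15, 4: 7}
Shortest distance to 1 = 5, path = [0, 1]


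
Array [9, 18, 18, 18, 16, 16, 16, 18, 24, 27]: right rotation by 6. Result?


Right rotate by 6: [16, 16, 16, 18, 24, 27, 9, 18, 18, 18]


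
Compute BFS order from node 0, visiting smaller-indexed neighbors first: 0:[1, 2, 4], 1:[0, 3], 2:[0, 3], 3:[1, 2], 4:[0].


BFS queue: start with [0]
Visit order: [0, 1, 2, 4, 3]


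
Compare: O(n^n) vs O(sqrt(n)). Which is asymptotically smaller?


sublinear grows slower than n^n
O(sqrt(n)) is asymptotically smaller; O(n^n) grows faster


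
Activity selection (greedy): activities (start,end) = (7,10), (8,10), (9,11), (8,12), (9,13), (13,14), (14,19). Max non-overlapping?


Greedy: pick earliest-ending, then skip overlaps.
Selected (3 activities): [(7, 10), (13, 14), (14, 19)]


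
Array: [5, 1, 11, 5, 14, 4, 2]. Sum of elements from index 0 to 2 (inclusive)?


Prefix sums: [0, 5, 6, 17, 22, 36, 40, 42]
Sum[0..2] = prefix[3] - prefix[0] = 17 - 0 = 17


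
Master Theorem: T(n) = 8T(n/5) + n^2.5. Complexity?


a=8, b=5, c=2.5. log_5(8)=1.292 < c=2.5. Case 3: O(n^c) = O(n^2.500)
Complexity: O(n^2.500)


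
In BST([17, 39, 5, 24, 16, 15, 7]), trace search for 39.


BST root = 17
Search for 39: compare at each node
Path: [17, 39]


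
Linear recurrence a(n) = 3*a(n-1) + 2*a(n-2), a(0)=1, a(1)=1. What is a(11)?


Build bottom-up:
...a(9)=34921, a(10)=124373, a(11)=3*124373+2*34921=442961


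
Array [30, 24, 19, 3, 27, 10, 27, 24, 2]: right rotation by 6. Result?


Right rotate by 6: [3, 27, 10, 27, 24, 2, 30, 24, 19]


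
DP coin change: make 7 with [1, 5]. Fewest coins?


dp[0]=0; dp[i]=1+min(dp[i-c] for c in coins)
...dp[2]=2, dp[3]=3, dp[4]=4, dp[5]=1, dp[6]=2, dp[7]=3
Minimum coins for 7 = 3


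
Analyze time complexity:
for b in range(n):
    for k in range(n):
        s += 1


Per nesting level: O(n) * O(n) = O(n^2)
Complexity: O(n^2)


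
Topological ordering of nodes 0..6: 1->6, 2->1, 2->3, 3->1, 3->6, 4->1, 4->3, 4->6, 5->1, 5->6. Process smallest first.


Kahn's algorithm, process smallest node first
Order: [0, 2, 4, 3, 5, 1, 6]


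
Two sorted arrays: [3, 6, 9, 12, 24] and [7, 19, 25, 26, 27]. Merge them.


Compare heads, take smaller each step.
Merged: [3, 6, 7, 9, 12, 19, 24, 25, 26, 27]


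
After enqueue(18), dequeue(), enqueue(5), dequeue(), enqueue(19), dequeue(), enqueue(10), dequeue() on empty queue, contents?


enqueue(18) -> [18]
dequeue() returns 18 -> []
enqueue(5) -> [5]
dequeue() returns 5 -> []
enqueue(19) -> [19]
dequeue() returns 19 -> []
enqueue(10) -> [10]
dequeue() returns 10 -> []
Final queue (front to back): []


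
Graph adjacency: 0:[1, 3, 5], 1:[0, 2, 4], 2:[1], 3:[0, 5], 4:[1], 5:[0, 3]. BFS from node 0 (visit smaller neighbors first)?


BFS queue: start with [0]
Visit order: [0, 1, 3, 5, 2, 4]


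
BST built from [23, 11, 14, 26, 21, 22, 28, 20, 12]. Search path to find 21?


BST root = 23
Search for 21: compare at each node
Path: [23, 11, 14, 21]


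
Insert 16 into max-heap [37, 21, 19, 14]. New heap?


Append 16: [37, 21, 19, 14, 16]
Bubble up: no swaps needed
Result: [37, 21, 19, 14, 16]


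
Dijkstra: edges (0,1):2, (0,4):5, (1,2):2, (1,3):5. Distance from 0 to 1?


Dijkstra from 0:
Distances: {0: 0, 1: 2, 2: 4, 3: 7, 4: 5}
Shortest distance to 1 = 2, path = [0, 1]


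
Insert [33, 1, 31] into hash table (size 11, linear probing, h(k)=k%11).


Insertions: 33->slot 0; 1->slot 1; 31->slot 9
Table: [33, 1, None, None, None, None, None, None, None, 31, None]


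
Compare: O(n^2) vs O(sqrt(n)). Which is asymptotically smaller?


sublinear grows slower than quadratic
O(sqrt(n)) is asymptotically smaller; O(n^2) grows faster


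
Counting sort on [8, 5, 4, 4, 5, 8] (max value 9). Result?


Count array: [0, 0, 0, 0, 2, 2, 0, 0, 2, 0]
Reconstruct: [4, 4, 5, 5, 8, 8]


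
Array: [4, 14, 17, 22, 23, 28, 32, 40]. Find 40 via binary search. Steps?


Search for 40:
[0,7] mid=3 arr[3]=22
[4,7] mid=5 arr[5]=28
[6,7] mid=6 arr[6]=32
[7,7] mid=7 arr[7]=40
Total: 4 comparisons


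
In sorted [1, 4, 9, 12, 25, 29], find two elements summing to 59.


Two pointers: lo=0, hi=5
No pair sums to 59


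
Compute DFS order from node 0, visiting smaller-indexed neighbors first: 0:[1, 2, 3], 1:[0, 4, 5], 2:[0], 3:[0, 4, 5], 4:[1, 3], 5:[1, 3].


DFS stack-based: start with [0]
Visit order: [0, 1, 4, 3, 5, 2]


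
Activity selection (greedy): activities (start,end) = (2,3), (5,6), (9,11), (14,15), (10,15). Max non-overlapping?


Greedy: pick earliest-ending, then skip overlaps.
Selected (4 activities): [(2, 3), (5, 6), (9, 11), (14, 15)]


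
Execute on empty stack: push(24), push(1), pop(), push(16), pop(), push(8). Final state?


push(24) -> [24]
push(1) -> [24, 1]
pop() returns 1 -> [24]
push(16) -> [24, 16]
pop() returns 16 -> [24]
push(8) -> [24, 8]
Final stack (bottom to top): [24, 8]


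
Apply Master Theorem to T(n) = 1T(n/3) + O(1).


a=1, b=3, c=0. log_3(1)=0 = c=0. Case 2: O(n^c log n) = O(log n)
Complexity: O(log n)


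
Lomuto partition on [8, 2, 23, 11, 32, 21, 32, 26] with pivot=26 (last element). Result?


Elements <= 26 go left of pivot.
Result: [8, 2, 23, 11, 21, 26, 32, 32], pivot at index 5


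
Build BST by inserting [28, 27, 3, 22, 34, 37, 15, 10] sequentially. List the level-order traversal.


Root = 28; build tree by BST insertion.
Level-Order traversal: [28, 27, 34, 3, 37, 22, 15, 10]


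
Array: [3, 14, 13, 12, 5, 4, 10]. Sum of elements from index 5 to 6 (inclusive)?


Prefix sums: [0, 3, 17, 30, 42, 47, 51, 61]
Sum[5..6] = prefix[7] - prefix[5] = 61 - 47 = 14


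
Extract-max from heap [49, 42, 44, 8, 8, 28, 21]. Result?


Max = 49
Replace root with last, heapify down
Resulting heap: [44, 42, 28, 8, 8, 21]


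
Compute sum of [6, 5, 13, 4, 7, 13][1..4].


Prefix sums: [0, 6, 11, 24, 28, 35, 48]
Sum[1..4] = prefix[5] - prefix[1] = 35 - 6 = 29


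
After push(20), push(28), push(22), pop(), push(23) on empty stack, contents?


push(20) -> [20]
push(28) -> [20, 28]
push(22) -> [20, 28, 22]
pop() returns 22 -> [20, 28]
push(23) -> [20, 28, 23]
Final stack (bottom to top): [20, 28, 23]


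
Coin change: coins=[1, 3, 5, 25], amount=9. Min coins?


dp[0]=0; dp[i]=1+min(dp[i-c] for c in coins)
...dp[4]=2, dp[5]=1, dp[6]=2, dp[7]=3, dp[8]=2, dp[9]=3
Minimum coins for 9 = 3


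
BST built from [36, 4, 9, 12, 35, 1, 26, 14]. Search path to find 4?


BST root = 36
Search for 4: compare at each node
Path: [36, 4]


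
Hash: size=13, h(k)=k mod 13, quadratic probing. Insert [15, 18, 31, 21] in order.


Insertions: 15->slot 2; 18->slot 5; 31->slot 6; 21->slot 8
Table: [None, None, 15, None, None, 18, 31, None, 21, None, None, None, None]


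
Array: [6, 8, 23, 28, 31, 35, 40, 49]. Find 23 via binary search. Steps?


Search for 23:
[0,7] mid=3 arr[3]=28
[0,2] mid=1 arr[1]=8
[2,2] mid=2 arr[2]=23
Total: 3 comparisons


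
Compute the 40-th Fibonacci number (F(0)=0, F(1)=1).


F(n)=F(n-1)+F(n-2)
...F(38)=39088169, F(39)=63245986, F(40)=102334155


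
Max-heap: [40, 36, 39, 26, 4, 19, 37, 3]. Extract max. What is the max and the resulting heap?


Max = 40
Replace root with last, heapify down
Resulting heap: [39, 36, 37, 26, 4, 19, 3]


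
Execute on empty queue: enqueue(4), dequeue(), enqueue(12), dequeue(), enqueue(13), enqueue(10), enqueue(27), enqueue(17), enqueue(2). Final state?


enqueue(4) -> [4]
dequeue() returns 4 -> []
enqueue(12) -> [12]
dequeue() returns 12 -> []
enqueue(13) -> [13]
enqueue(10) -> [13, 10]
enqueue(27) -> [13, 10, 27]
enqueue(17) -> [13, 10, 27, 17]
enqueue(2) -> [13, 10, 27, 17, 2]
Final queue (front to back): [13, 10, 27, 17, 2]


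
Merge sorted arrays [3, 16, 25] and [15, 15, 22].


Compare heads, take smaller each step.
Merged: [3, 15, 15, 16, 22, 25]


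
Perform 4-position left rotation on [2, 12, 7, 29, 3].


Left rotate by 4: [3, 2, 12, 7, 29]


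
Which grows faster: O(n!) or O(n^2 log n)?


n^2 log n grows slower than factorial
O(n^2 log n) is asymptotically smaller; O(n!) grows faster


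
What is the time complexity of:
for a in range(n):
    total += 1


Per nesting level: O(n) = O(n)
Complexity: O(n)


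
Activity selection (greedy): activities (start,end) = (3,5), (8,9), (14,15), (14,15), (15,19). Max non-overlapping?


Greedy: pick earliest-ending, then skip overlaps.
Selected (4 activities): [(3, 5), (8, 9), (14, 15), (15, 19)]


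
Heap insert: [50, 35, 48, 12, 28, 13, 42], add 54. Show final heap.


Append 54: [50, 35, 48, 12, 28, 13, 42, 54]
Bubble up: swap idx 7(54) with idx 3(12); swap idx 3(54) with idx 1(35); swap idx 1(54) with idx 0(50)
Result: [54, 50, 48, 35, 28, 13, 42, 12]


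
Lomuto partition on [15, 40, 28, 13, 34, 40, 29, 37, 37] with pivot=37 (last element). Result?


Elements <= 37 go left of pivot.
Result: [15, 28, 13, 34, 29, 37, 37, 40, 40], pivot at index 6


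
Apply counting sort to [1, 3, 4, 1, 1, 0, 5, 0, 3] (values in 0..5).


Count array: [2, 3, 0, 2, 1, 1]
Reconstruct: [0, 0, 1, 1, 1, 3, 3, 4, 5]


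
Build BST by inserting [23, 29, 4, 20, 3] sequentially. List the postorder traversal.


Root = 23; build tree by BST insertion.
Postorder traversal: [3, 20, 4, 29, 23]


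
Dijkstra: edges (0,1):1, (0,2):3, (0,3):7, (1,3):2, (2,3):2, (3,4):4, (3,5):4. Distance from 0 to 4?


Dijkstra from 0:
Distances: {0: 0, 1: 1, 2: 3, 3: 3, 4: 7, 5: 7}
Shortest distance to 4 = 7, path = [0, 1, 3, 4]


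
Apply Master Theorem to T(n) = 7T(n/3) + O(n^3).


a=7, b=3, c=3. log_3(7)=1.771 < c=3. Case 3: O(n^c) = O(n^3)
Complexity: O(n^3)


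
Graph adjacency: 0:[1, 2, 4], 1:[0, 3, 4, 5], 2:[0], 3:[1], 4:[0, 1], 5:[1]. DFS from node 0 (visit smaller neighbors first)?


DFS stack-based: start with [0]
Visit order: [0, 1, 3, 4, 5, 2]


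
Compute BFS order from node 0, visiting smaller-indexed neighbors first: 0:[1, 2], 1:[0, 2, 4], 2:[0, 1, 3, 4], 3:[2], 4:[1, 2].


BFS queue: start with [0]
Visit order: [0, 1, 2, 4, 3]


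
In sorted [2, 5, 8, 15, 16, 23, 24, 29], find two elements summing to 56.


Two pointers: lo=0, hi=7
No pair sums to 56


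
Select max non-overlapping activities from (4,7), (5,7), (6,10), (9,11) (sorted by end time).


Greedy: pick earliest-ending, then skip overlaps.
Selected (2 activities): [(4, 7), (9, 11)]


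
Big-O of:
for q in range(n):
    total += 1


Per nesting level: O(n) = O(n)
Complexity: O(n)


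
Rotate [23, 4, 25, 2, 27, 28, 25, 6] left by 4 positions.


Left rotate by 4: [27, 28, 25, 6, 23, 4, 25, 2]


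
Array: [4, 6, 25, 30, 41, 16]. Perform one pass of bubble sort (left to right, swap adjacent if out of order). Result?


After one pass: [4, 6, 25, 30, 16, 41]


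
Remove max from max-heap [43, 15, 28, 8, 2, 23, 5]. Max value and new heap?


Max = 43
Replace root with last, heapify down
Resulting heap: [28, 15, 23, 8, 2, 5]


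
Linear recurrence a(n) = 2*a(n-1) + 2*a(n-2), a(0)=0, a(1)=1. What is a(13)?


Build bottom-up:
...a(11)=18272, a(12)=49920, a(13)=2*49920+2*18272=136384


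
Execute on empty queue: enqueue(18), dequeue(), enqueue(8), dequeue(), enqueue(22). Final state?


enqueue(18) -> [18]
dequeue() returns 18 -> []
enqueue(8) -> [8]
dequeue() returns 8 -> []
enqueue(22) -> [22]
Final queue (front to back): [22]


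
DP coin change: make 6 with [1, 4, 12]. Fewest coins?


dp[0]=0; dp[i]=1+min(dp[i-c] for c in coins)
...dp[1]=1, dp[2]=2, dp[3]=3, dp[4]=1, dp[5]=2, dp[6]=3
Minimum coins for 6 = 3


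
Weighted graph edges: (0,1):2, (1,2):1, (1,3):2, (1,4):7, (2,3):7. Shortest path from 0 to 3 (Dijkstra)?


Dijkstra from 0:
Distances: {0: 0, 1: 2, 2: 3, 3: 4, 4: 9}
Shortest distance to 3 = 4, path = [0, 1, 3]


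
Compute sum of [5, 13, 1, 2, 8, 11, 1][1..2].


Prefix sums: [0, 5, 18, 19, 21, 29, 40, 41]
Sum[1..2] = prefix[3] - prefix[1] = 19 - 5 = 14


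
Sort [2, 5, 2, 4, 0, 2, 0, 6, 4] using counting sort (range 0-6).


Count array: [2, 0, 3, 0, 2, 1, 1]
Reconstruct: [0, 0, 2, 2, 2, 4, 4, 5, 6]


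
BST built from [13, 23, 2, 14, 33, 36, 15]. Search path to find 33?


BST root = 13
Search for 33: compare at each node
Path: [13, 23, 33]


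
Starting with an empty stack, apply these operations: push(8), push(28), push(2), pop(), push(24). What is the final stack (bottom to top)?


push(8) -> [8]
push(28) -> [8, 28]
push(2) -> [8, 28, 2]
pop() returns 2 -> [8, 28]
push(24) -> [8, 28, 24]
Final stack (bottom to top): [8, 28, 24]


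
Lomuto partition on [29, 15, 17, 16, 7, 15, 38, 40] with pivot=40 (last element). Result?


Elements <= 40 go left of pivot.
Result: [29, 15, 17, 16, 7, 15, 38, 40], pivot at index 7


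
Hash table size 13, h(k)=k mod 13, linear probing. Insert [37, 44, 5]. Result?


Insertions: 37->slot 11; 44->slot 5; 5->slot 6
Table: [None, None, None, None, None, 44, 5, None, None, None, None, 37, None]


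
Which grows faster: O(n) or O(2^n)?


linear grows slower than exponential
O(n) is asymptotically smaller; O(2^n) grows faster


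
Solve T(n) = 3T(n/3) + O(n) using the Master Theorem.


a=3, b=3, c=1. log_3(3)=1 = c=1. Case 2: O(n^c log n) = O(n log n)
Complexity: O(n log n)


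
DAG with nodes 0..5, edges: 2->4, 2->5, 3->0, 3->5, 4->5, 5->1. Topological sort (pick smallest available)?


Kahn's algorithm, process smallest node first
Order: [2, 3, 0, 4, 5, 1]


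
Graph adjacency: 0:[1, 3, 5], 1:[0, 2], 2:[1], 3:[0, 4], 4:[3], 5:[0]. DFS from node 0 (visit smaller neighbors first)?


DFS stack-based: start with [0]
Visit order: [0, 1, 2, 3, 4, 5]


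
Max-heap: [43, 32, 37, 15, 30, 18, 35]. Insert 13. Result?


Append 13: [43, 32, 37, 15, 30, 18, 35, 13]
Bubble up: no swaps needed
Result: [43, 32, 37, 15, 30, 18, 35, 13]


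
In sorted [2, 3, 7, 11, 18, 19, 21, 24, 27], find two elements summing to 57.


Two pointers: lo=0, hi=8
No pair sums to 57


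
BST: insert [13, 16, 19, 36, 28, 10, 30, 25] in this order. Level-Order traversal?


Root = 13; build tree by BST insertion.
Level-Order traversal: [13, 10, 16, 19, 36, 28, 25, 30]


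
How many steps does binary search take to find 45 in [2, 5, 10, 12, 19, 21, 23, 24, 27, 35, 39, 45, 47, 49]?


Search for 45:
[0,13] mid=6 arr[6]=23
[7,13] mid=10 arr[10]=39
[11,13] mid=12 arr[12]=47
[11,11] mid=11 arr[11]=45
Total: 4 comparisons


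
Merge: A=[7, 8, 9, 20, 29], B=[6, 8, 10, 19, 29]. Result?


Compare heads, take smaller each step.
Merged: [6, 7, 8, 8, 9, 10, 19, 20, 29, 29]


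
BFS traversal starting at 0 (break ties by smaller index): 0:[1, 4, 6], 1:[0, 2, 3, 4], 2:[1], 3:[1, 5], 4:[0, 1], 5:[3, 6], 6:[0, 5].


BFS queue: start with [0]
Visit order: [0, 1, 4, 6, 2, 3, 5]


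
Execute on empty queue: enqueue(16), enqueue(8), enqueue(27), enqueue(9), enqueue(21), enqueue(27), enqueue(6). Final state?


enqueue(16) -> [16]
enqueue(8) -> [16, 8]
enqueue(27) -> [16, 8, 27]
enqueue(9) -> [16, 8, 27, 9]
enqueue(21) -> [16, 8, 27, 9, 21]
enqueue(27) -> [16, 8, 27, 9, 21, 27]
enqueue(6) -> [16, 8, 27, 9, 21, 27, 6]
Final queue (front to back): [16, 8, 27, 9, 21, 27, 6]


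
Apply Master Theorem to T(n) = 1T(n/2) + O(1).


a=1, b=2, c=0. log_2(1)=0 = c=0. Case 2: O(n^c log n) = O(log n)
Complexity: O(log n)


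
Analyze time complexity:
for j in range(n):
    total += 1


Per nesting level: O(n) = O(n)
Complexity: O(n)


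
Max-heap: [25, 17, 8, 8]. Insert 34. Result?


Append 34: [25, 17, 8, 8, 34]
Bubble up: swap idx 4(34) with idx 1(17); swap idx 1(34) with idx 0(25)
Result: [34, 25, 8, 8, 17]


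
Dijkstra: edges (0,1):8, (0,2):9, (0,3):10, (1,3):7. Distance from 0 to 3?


Dijkstra from 0:
Distances: {0: 0, 1: 8, 2: 9, 3: 10}
Shortest distance to 3 = 10, path = [0, 3]


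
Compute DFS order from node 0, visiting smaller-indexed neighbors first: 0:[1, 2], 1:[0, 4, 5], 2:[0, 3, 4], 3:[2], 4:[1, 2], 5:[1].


DFS stack-based: start with [0]
Visit order: [0, 1, 4, 2, 3, 5]


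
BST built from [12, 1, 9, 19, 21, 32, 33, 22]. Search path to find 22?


BST root = 12
Search for 22: compare at each node
Path: [12, 19, 21, 32, 22]


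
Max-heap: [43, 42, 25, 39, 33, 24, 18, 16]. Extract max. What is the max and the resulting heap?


Max = 43
Replace root with last, heapify down
Resulting heap: [42, 39, 25, 16, 33, 24, 18]


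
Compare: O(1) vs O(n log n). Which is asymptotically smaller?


constant grows slower than linearithmic
O(1) is asymptotically smaller; O(n log n) grows faster


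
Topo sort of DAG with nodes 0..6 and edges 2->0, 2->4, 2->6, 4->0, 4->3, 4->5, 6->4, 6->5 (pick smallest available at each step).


Kahn's algorithm, process smallest node first
Order: [1, 2, 6, 4, 0, 3, 5]


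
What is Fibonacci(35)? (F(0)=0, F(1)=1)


F(n)=F(n-1)+F(n-2)
...F(33)=3524578, F(34)=5702887, F(35)=9227465


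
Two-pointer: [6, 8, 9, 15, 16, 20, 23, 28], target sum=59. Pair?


Two pointers: lo=0, hi=7
No pair sums to 59


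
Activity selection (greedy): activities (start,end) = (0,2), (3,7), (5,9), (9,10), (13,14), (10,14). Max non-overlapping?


Greedy: pick earliest-ending, then skip overlaps.
Selected (4 activities): [(0, 2), (3, 7), (9, 10), (13, 14)]


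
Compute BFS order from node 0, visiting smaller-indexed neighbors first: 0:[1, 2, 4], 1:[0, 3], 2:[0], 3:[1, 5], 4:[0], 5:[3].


BFS queue: start with [0]
Visit order: [0, 1, 2, 4, 3, 5]


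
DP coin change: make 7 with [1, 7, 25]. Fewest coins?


dp[0]=0; dp[i]=1+min(dp[i-c] for c in coins)
...dp[2]=2, dp[3]=3, dp[4]=4, dp[5]=5, dp[6]=6, dp[7]=1
Minimum coins for 7 = 1


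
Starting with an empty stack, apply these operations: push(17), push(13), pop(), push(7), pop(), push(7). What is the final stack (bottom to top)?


push(17) -> [17]
push(13) -> [17, 13]
pop() returns 13 -> [17]
push(7) -> [17, 7]
pop() returns 7 -> [17]
push(7) -> [17, 7]
Final stack (bottom to top): [17, 7]


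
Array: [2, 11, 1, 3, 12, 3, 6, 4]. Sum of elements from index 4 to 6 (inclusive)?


Prefix sums: [0, 2, 13, 14, 17, 29, 32, 38, 42]
Sum[4..6] = prefix[7] - prefix[4] = 38 - 17 = 21


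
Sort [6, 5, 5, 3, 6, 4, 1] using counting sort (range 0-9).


Count array: [0, 1, 0, 1, 1, 2, 2, 0, 0, 0]
Reconstruct: [1, 3, 4, 5, 5, 6, 6]


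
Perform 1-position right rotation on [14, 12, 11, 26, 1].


Right rotate by 1: [1, 14, 12, 11, 26]


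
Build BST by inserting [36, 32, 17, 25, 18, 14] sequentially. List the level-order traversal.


Root = 36; build tree by BST insertion.
Level-Order traversal: [36, 32, 17, 14, 25, 18]


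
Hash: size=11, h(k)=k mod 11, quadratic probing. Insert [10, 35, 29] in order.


Insertions: 10->slot 10; 35->slot 2; 29->slot 7
Table: [None, None, 35, None, None, None, None, 29, None, None, 10]


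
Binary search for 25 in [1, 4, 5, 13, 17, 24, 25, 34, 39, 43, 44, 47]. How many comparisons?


Search for 25:
[0,11] mid=5 arr[5]=24
[6,11] mid=8 arr[8]=39
[6,7] mid=6 arr[6]=25
Total: 3 comparisons


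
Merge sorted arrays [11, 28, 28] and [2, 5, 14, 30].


Compare heads, take smaller each step.
Merged: [2, 5, 11, 14, 28, 28, 30]


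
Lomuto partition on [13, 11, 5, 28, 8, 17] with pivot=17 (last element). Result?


Elements <= 17 go left of pivot.
Result: [13, 11, 5, 8, 17, 28], pivot at index 4


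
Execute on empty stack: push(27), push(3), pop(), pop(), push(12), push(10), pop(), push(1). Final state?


push(27) -> [27]
push(3) -> [27, 3]
pop() returns 3 -> [27]
pop() returns 27 -> []
push(12) -> [12]
push(10) -> [12, 10]
pop() returns 10 -> [12]
push(1) -> [12, 1]
Final stack (bottom to top): [12, 1]


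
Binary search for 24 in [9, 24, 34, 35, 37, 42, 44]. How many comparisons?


Search for 24:
[0,6] mid=3 arr[3]=35
[0,2] mid=1 arr[1]=24
Total: 2 comparisons


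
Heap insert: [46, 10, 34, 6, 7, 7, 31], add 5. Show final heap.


Append 5: [46, 10, 34, 6, 7, 7, 31, 5]
Bubble up: no swaps needed
Result: [46, 10, 34, 6, 7, 7, 31, 5]


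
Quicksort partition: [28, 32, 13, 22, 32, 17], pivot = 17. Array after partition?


Elements <= 17 go left of pivot.
Result: [13, 17, 28, 22, 32, 32], pivot at index 1


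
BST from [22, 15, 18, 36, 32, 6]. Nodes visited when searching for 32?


BST root = 22
Search for 32: compare at each node
Path: [22, 36, 32]


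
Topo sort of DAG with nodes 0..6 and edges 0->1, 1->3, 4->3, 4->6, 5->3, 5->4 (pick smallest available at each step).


Kahn's algorithm, process smallest node first
Order: [0, 1, 2, 5, 4, 3, 6]


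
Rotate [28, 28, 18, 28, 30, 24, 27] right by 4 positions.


Right rotate by 4: [28, 30, 24, 27, 28, 28, 18]


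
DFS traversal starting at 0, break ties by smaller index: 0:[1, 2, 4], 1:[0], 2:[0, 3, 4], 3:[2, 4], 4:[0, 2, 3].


DFS stack-based: start with [0]
Visit order: [0, 1, 2, 3, 4]


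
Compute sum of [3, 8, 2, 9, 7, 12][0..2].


Prefix sums: [0, 3, 11, 13, 22, 29, 41]
Sum[0..2] = prefix[3] - prefix[0] = 13 - 0 = 13


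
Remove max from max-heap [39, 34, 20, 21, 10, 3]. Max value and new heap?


Max = 39
Replace root with last, heapify down
Resulting heap: [34, 21, 20, 3, 10]


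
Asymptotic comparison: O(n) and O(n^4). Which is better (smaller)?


linear grows slower than quartic
O(n) is asymptotically smaller; O(n^4) grows faster


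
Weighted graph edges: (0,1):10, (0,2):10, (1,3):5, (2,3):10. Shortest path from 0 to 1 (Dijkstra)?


Dijkstra from 0:
Distances: {0: 0, 1: 10, 2: 10, 3: 15}
Shortest distance to 1 = 10, path = [0, 1]


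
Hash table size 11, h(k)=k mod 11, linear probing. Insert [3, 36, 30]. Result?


Insertions: 3->slot 3; 36->slot 4; 30->slot 8
Table: [None, None, None, 3, 36, None, None, None, 30, None, None]


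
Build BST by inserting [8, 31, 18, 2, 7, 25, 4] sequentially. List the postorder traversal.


Root = 8; build tree by BST insertion.
Postorder traversal: [4, 7, 2, 25, 18, 31, 8]


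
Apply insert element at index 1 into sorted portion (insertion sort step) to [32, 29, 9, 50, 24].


After one pass: [29, 32, 9, 50, 24]


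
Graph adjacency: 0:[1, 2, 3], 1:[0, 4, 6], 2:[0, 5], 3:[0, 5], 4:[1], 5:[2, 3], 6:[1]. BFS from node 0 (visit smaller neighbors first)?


BFS queue: start with [0]
Visit order: [0, 1, 2, 3, 4, 6, 5]


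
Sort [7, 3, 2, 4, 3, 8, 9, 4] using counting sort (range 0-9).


Count array: [0, 0, 1, 2, 2, 0, 0, 1, 1, 1]
Reconstruct: [2, 3, 3, 4, 4, 7, 8, 9]


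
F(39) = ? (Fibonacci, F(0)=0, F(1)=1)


F(n)=F(n-1)+F(n-2)
...F(37)=24157817, F(38)=39088169, F(39)=63245986


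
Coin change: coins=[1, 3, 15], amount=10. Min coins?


dp[0]=0; dp[i]=1+min(dp[i-c] for c in coins)
...dp[5]=3, dp[6]=2, dp[7]=3, dp[8]=4, dp[9]=3, dp[10]=4
Minimum coins for 10 = 4


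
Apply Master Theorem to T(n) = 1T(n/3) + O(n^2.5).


a=1, b=3, c=2.5. log_3(1)=0 < c=2.5. Case 3: O(n^c) = O(n^2.500)
Complexity: O(n^2.500)


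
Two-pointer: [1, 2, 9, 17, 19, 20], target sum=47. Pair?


Two pointers: lo=0, hi=5
No pair sums to 47


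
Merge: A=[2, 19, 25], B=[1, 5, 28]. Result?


Compare heads, take smaller each step.
Merged: [1, 2, 5, 19, 25, 28]


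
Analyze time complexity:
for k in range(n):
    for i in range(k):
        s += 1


Per nesting level: O(n) * O(n) [triangular over k] = O(n^2)
Complexity: O(n^2)


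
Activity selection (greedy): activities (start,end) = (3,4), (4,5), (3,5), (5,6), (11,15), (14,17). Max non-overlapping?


Greedy: pick earliest-ending, then skip overlaps.
Selected (4 activities): [(3, 4), (4, 5), (5, 6), (11, 15)]


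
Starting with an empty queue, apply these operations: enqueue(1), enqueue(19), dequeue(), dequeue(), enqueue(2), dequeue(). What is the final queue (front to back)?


enqueue(1) -> [1]
enqueue(19) -> [1, 19]
dequeue() returns 1 -> [19]
dequeue() returns 19 -> []
enqueue(2) -> [2]
dequeue() returns 2 -> []
Final queue (front to back): []


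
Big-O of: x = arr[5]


Analysis: constant-time operation, no loop
Complexity: O(1)


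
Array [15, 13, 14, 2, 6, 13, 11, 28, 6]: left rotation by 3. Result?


Left rotate by 3: [2, 6, 13, 11, 28, 6, 15, 13, 14]


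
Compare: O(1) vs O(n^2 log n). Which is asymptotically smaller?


constant grows slower than n^2 log n
O(1) is asymptotically smaller; O(n^2 log n) grows faster


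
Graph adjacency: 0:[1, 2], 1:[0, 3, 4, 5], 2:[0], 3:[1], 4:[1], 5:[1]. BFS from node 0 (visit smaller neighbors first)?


BFS queue: start with [0]
Visit order: [0, 1, 2, 3, 4, 5]


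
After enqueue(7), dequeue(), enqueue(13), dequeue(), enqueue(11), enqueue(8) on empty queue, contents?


enqueue(7) -> [7]
dequeue() returns 7 -> []
enqueue(13) -> [13]
dequeue() returns 13 -> []
enqueue(11) -> [11]
enqueue(8) -> [11, 8]
Final queue (front to back): [11, 8]


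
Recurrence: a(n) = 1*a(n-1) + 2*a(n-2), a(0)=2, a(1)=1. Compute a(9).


Build bottom-up:
...a(7)=127, a(8)=257, a(9)=1*257+2*127=511


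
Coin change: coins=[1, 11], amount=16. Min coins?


dp[0]=0; dp[i]=1+min(dp[i-c] for c in coins)
...dp[11]=1, dp[12]=2, dp[13]=3, dp[14]=4, dp[15]=5, dp[16]=6
Minimum coins for 16 = 6


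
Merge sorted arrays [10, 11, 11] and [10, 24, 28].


Compare heads, take smaller each step.
Merged: [10, 10, 11, 11, 24, 28]


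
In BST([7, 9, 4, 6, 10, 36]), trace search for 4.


BST root = 7
Search for 4: compare at each node
Path: [7, 4]


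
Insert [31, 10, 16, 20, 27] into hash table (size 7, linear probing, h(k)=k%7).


Insertions: 31->slot 3; 10->slot 4; 16->slot 2; 20->slot 6; 27->slot 0
Table: [27, None, 16, 31, 10, None, 20]


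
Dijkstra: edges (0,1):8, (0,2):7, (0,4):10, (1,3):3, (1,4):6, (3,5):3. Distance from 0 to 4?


Dijkstra from 0:
Distances: {0: 0, 1: 8, 2: 7, 3: 11, 4: 10, 5: 14}
Shortest distance to 4 = 10, path = [0, 4]


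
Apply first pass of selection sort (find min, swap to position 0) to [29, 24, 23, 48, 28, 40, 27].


After one pass: [23, 24, 29, 48, 28, 40, 27]


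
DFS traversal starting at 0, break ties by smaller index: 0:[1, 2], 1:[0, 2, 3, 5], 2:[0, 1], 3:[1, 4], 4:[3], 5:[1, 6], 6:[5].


DFS stack-based: start with [0]
Visit order: [0, 1, 2, 3, 4, 5, 6]


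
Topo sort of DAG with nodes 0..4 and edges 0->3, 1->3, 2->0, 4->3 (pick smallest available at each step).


Kahn's algorithm, process smallest node first
Order: [1, 2, 0, 4, 3]


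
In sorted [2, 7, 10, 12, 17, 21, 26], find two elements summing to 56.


Two pointers: lo=0, hi=6
No pair sums to 56


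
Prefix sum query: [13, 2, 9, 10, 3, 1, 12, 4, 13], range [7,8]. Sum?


Prefix sums: [0, 13, 15, 24, 34, 37, 38, 50, 54, 67]
Sum[7..8] = prefix[9] - prefix[7] = 67 - 50 = 17


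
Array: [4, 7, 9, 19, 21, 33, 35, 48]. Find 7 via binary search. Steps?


Search for 7:
[0,7] mid=3 arr[3]=19
[0,2] mid=1 arr[1]=7
Total: 2 comparisons


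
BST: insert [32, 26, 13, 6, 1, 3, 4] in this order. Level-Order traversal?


Root = 32; build tree by BST insertion.
Level-Order traversal: [32, 26, 13, 6, 1, 3, 4]


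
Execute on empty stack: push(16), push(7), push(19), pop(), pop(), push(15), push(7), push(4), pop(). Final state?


push(16) -> [16]
push(7) -> [16, 7]
push(19) -> [16, 7, 19]
pop() returns 19 -> [16, 7]
pop() returns 7 -> [16]
push(15) -> [16, 15]
push(7) -> [16, 15, 7]
push(4) -> [16, 15, 7, 4]
pop() returns 4 -> [16, 15, 7]
Final stack (bottom to top): [16, 15, 7]


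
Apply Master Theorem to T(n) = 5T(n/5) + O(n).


a=5, b=5, c=1. log_5(5)=1 = c=1. Case 2: O(n^c log n) = O(n log n)
Complexity: O(n log n)


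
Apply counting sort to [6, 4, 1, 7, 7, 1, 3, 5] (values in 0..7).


Count array: [0, 2, 0, 1, 1, 1, 1, 2]
Reconstruct: [1, 1, 3, 4, 5, 6, 7, 7]


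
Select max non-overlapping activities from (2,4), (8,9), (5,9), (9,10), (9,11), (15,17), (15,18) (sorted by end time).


Greedy: pick earliest-ending, then skip overlaps.
Selected (4 activities): [(2, 4), (8, 9), (9, 10), (15, 17)]


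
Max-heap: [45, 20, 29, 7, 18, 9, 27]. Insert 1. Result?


Append 1: [45, 20, 29, 7, 18, 9, 27, 1]
Bubble up: no swaps needed
Result: [45, 20, 29, 7, 18, 9, 27, 1]


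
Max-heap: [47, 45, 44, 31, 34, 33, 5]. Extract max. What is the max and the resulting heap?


Max = 47
Replace root with last, heapify down
Resulting heap: [45, 34, 44, 31, 5, 33]


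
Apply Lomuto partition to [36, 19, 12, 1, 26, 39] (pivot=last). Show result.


Elements <= 39 go left of pivot.
Result: [36, 19, 12, 1, 26, 39], pivot at index 5


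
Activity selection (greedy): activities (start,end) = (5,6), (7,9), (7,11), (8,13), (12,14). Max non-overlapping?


Greedy: pick earliest-ending, then skip overlaps.
Selected (3 activities): [(5, 6), (7, 9), (12, 14)]


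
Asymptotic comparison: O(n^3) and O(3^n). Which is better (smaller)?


cubic grows slower than exponential (base 3)
O(n^3) is asymptotically smaller; O(3^n) grows faster


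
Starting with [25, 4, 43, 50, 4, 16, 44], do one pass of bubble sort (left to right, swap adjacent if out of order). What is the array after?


After one pass: [4, 25, 43, 4, 16, 44, 50]


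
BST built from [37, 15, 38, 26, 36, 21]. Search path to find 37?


BST root = 37
Search for 37: compare at each node
Path: [37]


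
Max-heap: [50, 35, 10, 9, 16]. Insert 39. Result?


Append 39: [50, 35, 10, 9, 16, 39]
Bubble up: swap idx 5(39) with idx 2(10)
Result: [50, 35, 39, 9, 16, 10]


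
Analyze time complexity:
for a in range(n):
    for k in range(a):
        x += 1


Per nesting level: O(n) * O(n) [triangular over a] = O(n^2)
Complexity: O(n^2)


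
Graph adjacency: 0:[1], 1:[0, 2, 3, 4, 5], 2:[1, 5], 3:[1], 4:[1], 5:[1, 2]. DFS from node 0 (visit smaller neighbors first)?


DFS stack-based: start with [0]
Visit order: [0, 1, 2, 5, 3, 4]


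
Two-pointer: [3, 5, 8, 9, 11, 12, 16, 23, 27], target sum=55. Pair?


Two pointers: lo=0, hi=8
No pair sums to 55


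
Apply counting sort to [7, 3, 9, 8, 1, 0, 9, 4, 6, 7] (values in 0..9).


Count array: [1, 1, 0, 1, 1, 0, 1, 2, 1, 2]
Reconstruct: [0, 1, 3, 4, 6, 7, 7, 8, 9, 9]


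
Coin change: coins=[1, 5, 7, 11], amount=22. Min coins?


dp[0]=0; dp[i]=1+min(dp[i-c] for c in coins)
...dp[17]=3, dp[18]=2, dp[19]=3, dp[20]=4, dp[21]=3, dp[22]=2
Minimum coins for 22 = 2


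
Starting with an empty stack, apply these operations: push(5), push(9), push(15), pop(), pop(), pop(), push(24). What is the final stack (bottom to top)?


push(5) -> [5]
push(9) -> [5, 9]
push(15) -> [5, 9, 15]
pop() returns 15 -> [5, 9]
pop() returns 9 -> [5]
pop() returns 5 -> []
push(24) -> [24]
Final stack (bottom to top): [24]


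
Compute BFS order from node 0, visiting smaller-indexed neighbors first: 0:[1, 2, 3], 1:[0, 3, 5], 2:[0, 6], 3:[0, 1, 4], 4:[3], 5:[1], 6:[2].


BFS queue: start with [0]
Visit order: [0, 1, 2, 3, 5, 6, 4]


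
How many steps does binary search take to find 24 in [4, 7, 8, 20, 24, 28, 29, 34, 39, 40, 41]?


Search for 24:
[0,10] mid=5 arr[5]=28
[0,4] mid=2 arr[2]=8
[3,4] mid=3 arr[3]=20
[4,4] mid=4 arr[4]=24
Total: 4 comparisons


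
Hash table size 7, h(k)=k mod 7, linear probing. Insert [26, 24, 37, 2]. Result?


Insertions: 26->slot 5; 24->slot 3; 37->slot 2; 2->slot 4
Table: [None, None, 37, 24, 2, 26, None]


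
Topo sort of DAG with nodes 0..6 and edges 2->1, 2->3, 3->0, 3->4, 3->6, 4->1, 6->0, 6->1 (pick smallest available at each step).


Kahn's algorithm, process smallest node first
Order: [2, 3, 4, 5, 6, 0, 1]


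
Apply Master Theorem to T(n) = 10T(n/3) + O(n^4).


a=10, b=3, c=4. log_3(10)=2.096 < c=4. Case 3: O(n^c) = O(n^4)
Complexity: O(n^4)


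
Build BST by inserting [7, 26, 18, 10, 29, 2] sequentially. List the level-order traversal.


Root = 7; build tree by BST insertion.
Level-Order traversal: [7, 2, 26, 18, 29, 10]


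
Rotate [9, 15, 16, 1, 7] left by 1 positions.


Left rotate by 1: [15, 16, 1, 7, 9]


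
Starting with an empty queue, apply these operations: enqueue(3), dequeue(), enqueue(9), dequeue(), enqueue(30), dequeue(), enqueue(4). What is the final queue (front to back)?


enqueue(3) -> [3]
dequeue() returns 3 -> []
enqueue(9) -> [9]
dequeue() returns 9 -> []
enqueue(30) -> [30]
dequeue() returns 30 -> []
enqueue(4) -> [4]
Final queue (front to back): [4]


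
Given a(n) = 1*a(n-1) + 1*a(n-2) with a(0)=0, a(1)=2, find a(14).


Build bottom-up:
...a(12)=288, a(13)=466, a(14)=1*466+1*288=754


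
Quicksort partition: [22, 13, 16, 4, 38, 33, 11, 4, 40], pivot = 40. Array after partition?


Elements <= 40 go left of pivot.
Result: [22, 13, 16, 4, 38, 33, 11, 4, 40], pivot at index 8


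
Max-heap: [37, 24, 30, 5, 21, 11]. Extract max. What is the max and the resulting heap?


Max = 37
Replace root with last, heapify down
Resulting heap: [30, 24, 11, 5, 21]


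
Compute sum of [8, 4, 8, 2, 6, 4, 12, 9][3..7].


Prefix sums: [0, 8, 12, 20, 22, 28, 32, 44, 53]
Sum[3..7] = prefix[8] - prefix[3] = 53 - 20 = 33


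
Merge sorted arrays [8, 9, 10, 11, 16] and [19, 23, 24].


Compare heads, take smaller each step.
Merged: [8, 9, 10, 11, 16, 19, 23, 24]


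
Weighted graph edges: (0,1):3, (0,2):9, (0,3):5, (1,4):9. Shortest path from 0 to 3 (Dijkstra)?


Dijkstra from 0:
Distances: {0: 0, 1: 3, 2: 9, 3: 5, 4: 12}
Shortest distance to 3 = 5, path = [0, 3]


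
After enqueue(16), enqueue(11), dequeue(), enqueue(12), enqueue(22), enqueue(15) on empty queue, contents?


enqueue(16) -> [16]
enqueue(11) -> [16, 11]
dequeue() returns 16 -> [11]
enqueue(12) -> [11, 12]
enqueue(22) -> [11, 12, 22]
enqueue(15) -> [11, 12, 22, 15]
Final queue (front to back): [11, 12, 22, 15]


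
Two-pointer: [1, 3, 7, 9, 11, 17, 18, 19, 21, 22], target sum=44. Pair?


Two pointers: lo=0, hi=9
No pair sums to 44


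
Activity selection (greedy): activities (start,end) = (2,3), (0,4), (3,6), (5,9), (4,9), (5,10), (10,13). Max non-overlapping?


Greedy: pick earliest-ending, then skip overlaps.
Selected (3 activities): [(2, 3), (3, 6), (10, 13)]


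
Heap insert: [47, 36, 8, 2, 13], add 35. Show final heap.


Append 35: [47, 36, 8, 2, 13, 35]
Bubble up: swap idx 5(35) with idx 2(8)
Result: [47, 36, 35, 2, 13, 8]


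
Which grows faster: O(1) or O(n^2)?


constant grows slower than quadratic
O(1) is asymptotically smaller; O(n^2) grows faster


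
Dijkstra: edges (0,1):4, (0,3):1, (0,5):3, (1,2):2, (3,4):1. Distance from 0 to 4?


Dijkstra from 0:
Distances: {0: 0, 1: 4, 2: 6, 3: 1, 4: 2, 5: 3}
Shortest distance to 4 = 2, path = [0, 3, 4]


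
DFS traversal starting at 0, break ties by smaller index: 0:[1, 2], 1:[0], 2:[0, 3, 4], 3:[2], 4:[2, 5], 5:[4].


DFS stack-based: start with [0]
Visit order: [0, 1, 2, 3, 4, 5]


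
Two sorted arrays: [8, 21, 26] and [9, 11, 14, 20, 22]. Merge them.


Compare heads, take smaller each step.
Merged: [8, 9, 11, 14, 20, 21, 22, 26]


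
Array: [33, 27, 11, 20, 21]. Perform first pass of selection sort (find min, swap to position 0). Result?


After one pass: [11, 27, 33, 20, 21]


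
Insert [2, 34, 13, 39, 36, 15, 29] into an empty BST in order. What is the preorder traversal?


Root = 2; build tree by BST insertion.
Preorder traversal: [2, 34, 13, 15, 29, 39, 36]


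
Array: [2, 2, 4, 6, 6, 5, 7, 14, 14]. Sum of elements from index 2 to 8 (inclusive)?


Prefix sums: [0, 2, 4, 8, 14, 20, 25, 32, 46, 60]
Sum[2..8] = prefix[9] - prefix[2] = 60 - 4 = 56


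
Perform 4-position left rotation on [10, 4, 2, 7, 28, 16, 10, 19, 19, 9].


Left rotate by 4: [28, 16, 10, 19, 19, 9, 10, 4, 2, 7]


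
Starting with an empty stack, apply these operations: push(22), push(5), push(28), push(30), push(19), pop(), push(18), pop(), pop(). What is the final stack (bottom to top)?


push(22) -> [22]
push(5) -> [22, 5]
push(28) -> [22, 5, 28]
push(30) -> [22, 5, 28, 30]
push(19) -> [22, 5, 28, 30, 19]
pop() returns 19 -> [22, 5, 28, 30]
push(18) -> [22, 5, 28, 30, 18]
pop() returns 18 -> [22, 5, 28, 30]
pop() returns 30 -> [22, 5, 28]
Final stack (bottom to top): [22, 5, 28]
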